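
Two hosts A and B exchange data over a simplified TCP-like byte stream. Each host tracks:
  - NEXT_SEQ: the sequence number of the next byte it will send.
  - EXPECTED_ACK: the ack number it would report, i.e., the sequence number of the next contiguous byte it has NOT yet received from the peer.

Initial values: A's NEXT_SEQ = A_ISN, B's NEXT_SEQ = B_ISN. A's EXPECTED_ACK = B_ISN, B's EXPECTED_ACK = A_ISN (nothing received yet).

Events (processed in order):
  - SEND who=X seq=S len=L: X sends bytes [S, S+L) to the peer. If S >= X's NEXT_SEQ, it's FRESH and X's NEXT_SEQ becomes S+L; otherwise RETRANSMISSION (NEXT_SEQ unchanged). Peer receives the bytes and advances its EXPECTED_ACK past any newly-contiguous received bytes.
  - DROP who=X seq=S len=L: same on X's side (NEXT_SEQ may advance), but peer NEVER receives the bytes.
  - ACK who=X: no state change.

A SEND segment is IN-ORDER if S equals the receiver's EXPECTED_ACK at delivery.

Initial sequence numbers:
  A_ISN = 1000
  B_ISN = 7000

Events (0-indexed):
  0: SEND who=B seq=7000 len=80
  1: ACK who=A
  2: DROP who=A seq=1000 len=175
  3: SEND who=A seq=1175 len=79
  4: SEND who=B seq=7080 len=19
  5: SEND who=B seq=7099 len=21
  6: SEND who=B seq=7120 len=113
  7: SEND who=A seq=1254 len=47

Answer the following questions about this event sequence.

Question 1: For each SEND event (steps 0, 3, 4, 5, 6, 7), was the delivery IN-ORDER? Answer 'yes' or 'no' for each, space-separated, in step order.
Step 0: SEND seq=7000 -> in-order
Step 3: SEND seq=1175 -> out-of-order
Step 4: SEND seq=7080 -> in-order
Step 5: SEND seq=7099 -> in-order
Step 6: SEND seq=7120 -> in-order
Step 7: SEND seq=1254 -> out-of-order

Answer: yes no yes yes yes no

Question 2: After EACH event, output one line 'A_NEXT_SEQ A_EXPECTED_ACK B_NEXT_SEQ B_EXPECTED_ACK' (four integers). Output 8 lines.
1000 7080 7080 1000
1000 7080 7080 1000
1175 7080 7080 1000
1254 7080 7080 1000
1254 7099 7099 1000
1254 7120 7120 1000
1254 7233 7233 1000
1301 7233 7233 1000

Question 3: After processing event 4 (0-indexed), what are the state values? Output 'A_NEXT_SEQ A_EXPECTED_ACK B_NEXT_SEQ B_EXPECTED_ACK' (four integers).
After event 0: A_seq=1000 A_ack=7080 B_seq=7080 B_ack=1000
After event 1: A_seq=1000 A_ack=7080 B_seq=7080 B_ack=1000
After event 2: A_seq=1175 A_ack=7080 B_seq=7080 B_ack=1000
After event 3: A_seq=1254 A_ack=7080 B_seq=7080 B_ack=1000
After event 4: A_seq=1254 A_ack=7099 B_seq=7099 B_ack=1000

1254 7099 7099 1000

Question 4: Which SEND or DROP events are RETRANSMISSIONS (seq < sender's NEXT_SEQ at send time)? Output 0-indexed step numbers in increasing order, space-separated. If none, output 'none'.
Step 0: SEND seq=7000 -> fresh
Step 2: DROP seq=1000 -> fresh
Step 3: SEND seq=1175 -> fresh
Step 4: SEND seq=7080 -> fresh
Step 5: SEND seq=7099 -> fresh
Step 6: SEND seq=7120 -> fresh
Step 7: SEND seq=1254 -> fresh

Answer: none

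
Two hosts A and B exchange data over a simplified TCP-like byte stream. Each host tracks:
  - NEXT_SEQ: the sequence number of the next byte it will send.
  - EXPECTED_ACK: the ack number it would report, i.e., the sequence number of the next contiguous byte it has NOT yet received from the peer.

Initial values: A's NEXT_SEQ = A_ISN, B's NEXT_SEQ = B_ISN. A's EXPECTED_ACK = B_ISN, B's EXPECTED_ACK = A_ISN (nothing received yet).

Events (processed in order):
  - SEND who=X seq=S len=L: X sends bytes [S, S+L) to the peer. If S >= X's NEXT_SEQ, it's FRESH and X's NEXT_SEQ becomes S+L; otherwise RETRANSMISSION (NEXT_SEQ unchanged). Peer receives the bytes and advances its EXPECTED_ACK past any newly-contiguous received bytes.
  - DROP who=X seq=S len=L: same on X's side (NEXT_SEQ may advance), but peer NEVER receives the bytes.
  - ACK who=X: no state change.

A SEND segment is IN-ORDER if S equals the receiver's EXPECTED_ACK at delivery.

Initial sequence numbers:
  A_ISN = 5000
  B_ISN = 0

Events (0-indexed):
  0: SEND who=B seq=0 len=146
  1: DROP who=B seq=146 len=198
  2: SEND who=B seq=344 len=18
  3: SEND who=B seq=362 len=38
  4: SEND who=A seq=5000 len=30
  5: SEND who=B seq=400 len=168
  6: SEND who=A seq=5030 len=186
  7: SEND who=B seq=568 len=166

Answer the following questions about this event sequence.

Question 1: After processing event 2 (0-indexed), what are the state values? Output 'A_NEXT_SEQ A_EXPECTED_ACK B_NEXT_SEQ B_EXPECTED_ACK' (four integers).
After event 0: A_seq=5000 A_ack=146 B_seq=146 B_ack=5000
After event 1: A_seq=5000 A_ack=146 B_seq=344 B_ack=5000
After event 2: A_seq=5000 A_ack=146 B_seq=362 B_ack=5000

5000 146 362 5000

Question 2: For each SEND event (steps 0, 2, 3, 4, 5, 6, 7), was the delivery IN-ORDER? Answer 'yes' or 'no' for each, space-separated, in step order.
Answer: yes no no yes no yes no

Derivation:
Step 0: SEND seq=0 -> in-order
Step 2: SEND seq=344 -> out-of-order
Step 3: SEND seq=362 -> out-of-order
Step 4: SEND seq=5000 -> in-order
Step 5: SEND seq=400 -> out-of-order
Step 6: SEND seq=5030 -> in-order
Step 7: SEND seq=568 -> out-of-order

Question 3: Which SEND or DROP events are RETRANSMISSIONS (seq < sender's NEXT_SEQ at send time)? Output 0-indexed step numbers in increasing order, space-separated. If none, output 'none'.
Step 0: SEND seq=0 -> fresh
Step 1: DROP seq=146 -> fresh
Step 2: SEND seq=344 -> fresh
Step 3: SEND seq=362 -> fresh
Step 4: SEND seq=5000 -> fresh
Step 5: SEND seq=400 -> fresh
Step 6: SEND seq=5030 -> fresh
Step 7: SEND seq=568 -> fresh

Answer: none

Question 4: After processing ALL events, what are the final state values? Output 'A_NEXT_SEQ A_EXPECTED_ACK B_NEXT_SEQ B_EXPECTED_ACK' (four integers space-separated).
After event 0: A_seq=5000 A_ack=146 B_seq=146 B_ack=5000
After event 1: A_seq=5000 A_ack=146 B_seq=344 B_ack=5000
After event 2: A_seq=5000 A_ack=146 B_seq=362 B_ack=5000
After event 3: A_seq=5000 A_ack=146 B_seq=400 B_ack=5000
After event 4: A_seq=5030 A_ack=146 B_seq=400 B_ack=5030
After event 5: A_seq=5030 A_ack=146 B_seq=568 B_ack=5030
After event 6: A_seq=5216 A_ack=146 B_seq=568 B_ack=5216
After event 7: A_seq=5216 A_ack=146 B_seq=734 B_ack=5216

Answer: 5216 146 734 5216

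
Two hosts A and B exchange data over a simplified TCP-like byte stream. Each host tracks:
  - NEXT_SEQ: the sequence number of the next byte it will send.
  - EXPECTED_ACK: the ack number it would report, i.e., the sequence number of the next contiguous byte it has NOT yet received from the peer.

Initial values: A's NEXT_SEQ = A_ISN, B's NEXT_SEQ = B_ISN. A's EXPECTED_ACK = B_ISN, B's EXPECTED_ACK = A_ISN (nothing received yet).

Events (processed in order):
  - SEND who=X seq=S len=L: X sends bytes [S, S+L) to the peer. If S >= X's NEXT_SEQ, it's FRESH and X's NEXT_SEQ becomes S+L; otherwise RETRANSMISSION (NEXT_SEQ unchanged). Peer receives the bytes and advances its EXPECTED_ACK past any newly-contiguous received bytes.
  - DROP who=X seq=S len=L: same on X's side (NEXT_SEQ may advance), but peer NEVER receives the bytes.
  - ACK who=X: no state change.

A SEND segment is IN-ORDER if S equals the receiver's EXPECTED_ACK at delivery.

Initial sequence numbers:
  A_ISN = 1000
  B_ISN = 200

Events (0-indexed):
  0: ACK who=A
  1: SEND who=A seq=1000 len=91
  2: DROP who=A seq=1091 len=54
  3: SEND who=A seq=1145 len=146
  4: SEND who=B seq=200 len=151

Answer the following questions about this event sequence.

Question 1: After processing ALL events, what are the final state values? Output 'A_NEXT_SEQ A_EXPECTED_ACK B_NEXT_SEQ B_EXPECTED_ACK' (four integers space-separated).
Answer: 1291 351 351 1091

Derivation:
After event 0: A_seq=1000 A_ack=200 B_seq=200 B_ack=1000
After event 1: A_seq=1091 A_ack=200 B_seq=200 B_ack=1091
After event 2: A_seq=1145 A_ack=200 B_seq=200 B_ack=1091
After event 3: A_seq=1291 A_ack=200 B_seq=200 B_ack=1091
After event 4: A_seq=1291 A_ack=351 B_seq=351 B_ack=1091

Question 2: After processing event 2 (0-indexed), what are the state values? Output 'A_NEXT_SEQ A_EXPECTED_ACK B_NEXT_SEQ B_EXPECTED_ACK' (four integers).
After event 0: A_seq=1000 A_ack=200 B_seq=200 B_ack=1000
After event 1: A_seq=1091 A_ack=200 B_seq=200 B_ack=1091
After event 2: A_seq=1145 A_ack=200 B_seq=200 B_ack=1091

1145 200 200 1091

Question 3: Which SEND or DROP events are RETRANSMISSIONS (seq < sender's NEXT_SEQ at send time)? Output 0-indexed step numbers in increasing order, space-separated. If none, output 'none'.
Step 1: SEND seq=1000 -> fresh
Step 2: DROP seq=1091 -> fresh
Step 3: SEND seq=1145 -> fresh
Step 4: SEND seq=200 -> fresh

Answer: none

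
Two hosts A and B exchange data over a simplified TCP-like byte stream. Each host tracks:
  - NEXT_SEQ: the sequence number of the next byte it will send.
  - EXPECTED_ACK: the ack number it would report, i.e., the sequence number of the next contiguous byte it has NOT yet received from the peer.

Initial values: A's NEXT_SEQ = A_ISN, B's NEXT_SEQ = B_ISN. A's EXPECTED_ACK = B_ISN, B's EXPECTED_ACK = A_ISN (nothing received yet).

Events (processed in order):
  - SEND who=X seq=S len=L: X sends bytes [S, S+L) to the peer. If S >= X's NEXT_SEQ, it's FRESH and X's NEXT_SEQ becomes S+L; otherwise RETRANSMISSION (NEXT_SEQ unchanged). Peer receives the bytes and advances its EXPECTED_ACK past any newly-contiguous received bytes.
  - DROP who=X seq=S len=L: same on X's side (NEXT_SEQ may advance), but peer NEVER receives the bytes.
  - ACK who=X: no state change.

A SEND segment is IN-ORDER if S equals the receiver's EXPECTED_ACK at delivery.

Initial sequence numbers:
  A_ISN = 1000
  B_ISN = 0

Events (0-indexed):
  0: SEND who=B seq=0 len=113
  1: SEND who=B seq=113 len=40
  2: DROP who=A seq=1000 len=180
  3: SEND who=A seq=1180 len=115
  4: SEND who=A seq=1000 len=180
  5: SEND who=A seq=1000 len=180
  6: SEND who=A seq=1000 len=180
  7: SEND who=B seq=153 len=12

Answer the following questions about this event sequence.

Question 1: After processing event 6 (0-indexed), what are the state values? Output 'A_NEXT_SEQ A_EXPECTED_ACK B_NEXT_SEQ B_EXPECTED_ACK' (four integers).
After event 0: A_seq=1000 A_ack=113 B_seq=113 B_ack=1000
After event 1: A_seq=1000 A_ack=153 B_seq=153 B_ack=1000
After event 2: A_seq=1180 A_ack=153 B_seq=153 B_ack=1000
After event 3: A_seq=1295 A_ack=153 B_seq=153 B_ack=1000
After event 4: A_seq=1295 A_ack=153 B_seq=153 B_ack=1295
After event 5: A_seq=1295 A_ack=153 B_seq=153 B_ack=1295
After event 6: A_seq=1295 A_ack=153 B_seq=153 B_ack=1295

1295 153 153 1295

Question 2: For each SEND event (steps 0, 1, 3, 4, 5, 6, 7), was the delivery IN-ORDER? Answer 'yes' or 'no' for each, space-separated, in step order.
Step 0: SEND seq=0 -> in-order
Step 1: SEND seq=113 -> in-order
Step 3: SEND seq=1180 -> out-of-order
Step 4: SEND seq=1000 -> in-order
Step 5: SEND seq=1000 -> out-of-order
Step 6: SEND seq=1000 -> out-of-order
Step 7: SEND seq=153 -> in-order

Answer: yes yes no yes no no yes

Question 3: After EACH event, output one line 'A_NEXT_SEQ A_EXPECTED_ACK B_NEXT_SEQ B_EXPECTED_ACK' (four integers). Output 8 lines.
1000 113 113 1000
1000 153 153 1000
1180 153 153 1000
1295 153 153 1000
1295 153 153 1295
1295 153 153 1295
1295 153 153 1295
1295 165 165 1295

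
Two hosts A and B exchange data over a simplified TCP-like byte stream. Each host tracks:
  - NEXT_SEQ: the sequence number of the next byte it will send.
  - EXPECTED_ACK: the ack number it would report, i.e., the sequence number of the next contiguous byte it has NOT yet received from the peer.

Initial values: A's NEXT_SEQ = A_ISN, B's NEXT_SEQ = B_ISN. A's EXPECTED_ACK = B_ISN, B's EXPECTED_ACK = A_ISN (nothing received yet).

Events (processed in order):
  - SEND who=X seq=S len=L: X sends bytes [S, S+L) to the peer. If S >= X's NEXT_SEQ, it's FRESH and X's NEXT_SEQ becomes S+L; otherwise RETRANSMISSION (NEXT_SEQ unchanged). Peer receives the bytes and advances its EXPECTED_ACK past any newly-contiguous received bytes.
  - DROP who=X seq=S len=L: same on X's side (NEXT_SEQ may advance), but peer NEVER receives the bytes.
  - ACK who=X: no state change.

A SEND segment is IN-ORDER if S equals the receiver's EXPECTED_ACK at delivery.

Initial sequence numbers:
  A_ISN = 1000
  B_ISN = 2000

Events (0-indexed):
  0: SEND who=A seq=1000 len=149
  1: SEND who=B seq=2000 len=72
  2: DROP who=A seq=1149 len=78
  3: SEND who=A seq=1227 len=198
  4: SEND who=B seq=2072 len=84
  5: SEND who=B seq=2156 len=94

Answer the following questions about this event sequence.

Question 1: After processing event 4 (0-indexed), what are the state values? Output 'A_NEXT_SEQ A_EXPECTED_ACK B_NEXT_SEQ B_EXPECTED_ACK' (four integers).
After event 0: A_seq=1149 A_ack=2000 B_seq=2000 B_ack=1149
After event 1: A_seq=1149 A_ack=2072 B_seq=2072 B_ack=1149
After event 2: A_seq=1227 A_ack=2072 B_seq=2072 B_ack=1149
After event 3: A_seq=1425 A_ack=2072 B_seq=2072 B_ack=1149
After event 4: A_seq=1425 A_ack=2156 B_seq=2156 B_ack=1149

1425 2156 2156 1149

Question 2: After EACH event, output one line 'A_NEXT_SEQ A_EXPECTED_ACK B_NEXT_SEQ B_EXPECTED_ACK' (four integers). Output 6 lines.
1149 2000 2000 1149
1149 2072 2072 1149
1227 2072 2072 1149
1425 2072 2072 1149
1425 2156 2156 1149
1425 2250 2250 1149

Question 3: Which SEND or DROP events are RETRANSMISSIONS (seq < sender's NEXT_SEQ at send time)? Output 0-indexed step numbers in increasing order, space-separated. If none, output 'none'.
Step 0: SEND seq=1000 -> fresh
Step 1: SEND seq=2000 -> fresh
Step 2: DROP seq=1149 -> fresh
Step 3: SEND seq=1227 -> fresh
Step 4: SEND seq=2072 -> fresh
Step 5: SEND seq=2156 -> fresh

Answer: none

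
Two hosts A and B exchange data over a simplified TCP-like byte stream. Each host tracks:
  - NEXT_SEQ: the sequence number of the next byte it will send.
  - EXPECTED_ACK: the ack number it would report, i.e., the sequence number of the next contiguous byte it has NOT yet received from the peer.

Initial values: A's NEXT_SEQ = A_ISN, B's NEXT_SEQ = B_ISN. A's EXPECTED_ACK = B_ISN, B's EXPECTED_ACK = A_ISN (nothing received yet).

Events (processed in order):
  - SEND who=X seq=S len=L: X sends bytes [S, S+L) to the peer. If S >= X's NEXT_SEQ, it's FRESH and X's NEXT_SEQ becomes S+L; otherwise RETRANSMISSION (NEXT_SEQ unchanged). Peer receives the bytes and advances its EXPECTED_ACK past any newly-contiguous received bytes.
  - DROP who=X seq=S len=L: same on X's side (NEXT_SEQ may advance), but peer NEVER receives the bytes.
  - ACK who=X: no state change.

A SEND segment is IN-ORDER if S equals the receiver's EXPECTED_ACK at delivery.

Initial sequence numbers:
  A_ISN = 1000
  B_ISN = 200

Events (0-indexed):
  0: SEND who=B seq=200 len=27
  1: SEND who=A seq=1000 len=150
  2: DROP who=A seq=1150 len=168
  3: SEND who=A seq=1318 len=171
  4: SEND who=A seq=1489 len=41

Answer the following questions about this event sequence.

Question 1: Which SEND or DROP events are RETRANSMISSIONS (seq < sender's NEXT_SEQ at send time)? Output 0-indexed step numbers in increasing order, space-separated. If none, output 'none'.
Step 0: SEND seq=200 -> fresh
Step 1: SEND seq=1000 -> fresh
Step 2: DROP seq=1150 -> fresh
Step 3: SEND seq=1318 -> fresh
Step 4: SEND seq=1489 -> fresh

Answer: none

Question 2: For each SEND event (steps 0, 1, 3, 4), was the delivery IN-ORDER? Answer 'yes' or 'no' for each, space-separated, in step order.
Step 0: SEND seq=200 -> in-order
Step 1: SEND seq=1000 -> in-order
Step 3: SEND seq=1318 -> out-of-order
Step 4: SEND seq=1489 -> out-of-order

Answer: yes yes no no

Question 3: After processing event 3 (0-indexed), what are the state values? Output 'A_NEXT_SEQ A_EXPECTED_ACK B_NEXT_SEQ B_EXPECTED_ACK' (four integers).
After event 0: A_seq=1000 A_ack=227 B_seq=227 B_ack=1000
After event 1: A_seq=1150 A_ack=227 B_seq=227 B_ack=1150
After event 2: A_seq=1318 A_ack=227 B_seq=227 B_ack=1150
After event 3: A_seq=1489 A_ack=227 B_seq=227 B_ack=1150

1489 227 227 1150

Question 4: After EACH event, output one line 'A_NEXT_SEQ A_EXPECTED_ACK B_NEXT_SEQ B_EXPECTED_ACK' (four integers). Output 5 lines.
1000 227 227 1000
1150 227 227 1150
1318 227 227 1150
1489 227 227 1150
1530 227 227 1150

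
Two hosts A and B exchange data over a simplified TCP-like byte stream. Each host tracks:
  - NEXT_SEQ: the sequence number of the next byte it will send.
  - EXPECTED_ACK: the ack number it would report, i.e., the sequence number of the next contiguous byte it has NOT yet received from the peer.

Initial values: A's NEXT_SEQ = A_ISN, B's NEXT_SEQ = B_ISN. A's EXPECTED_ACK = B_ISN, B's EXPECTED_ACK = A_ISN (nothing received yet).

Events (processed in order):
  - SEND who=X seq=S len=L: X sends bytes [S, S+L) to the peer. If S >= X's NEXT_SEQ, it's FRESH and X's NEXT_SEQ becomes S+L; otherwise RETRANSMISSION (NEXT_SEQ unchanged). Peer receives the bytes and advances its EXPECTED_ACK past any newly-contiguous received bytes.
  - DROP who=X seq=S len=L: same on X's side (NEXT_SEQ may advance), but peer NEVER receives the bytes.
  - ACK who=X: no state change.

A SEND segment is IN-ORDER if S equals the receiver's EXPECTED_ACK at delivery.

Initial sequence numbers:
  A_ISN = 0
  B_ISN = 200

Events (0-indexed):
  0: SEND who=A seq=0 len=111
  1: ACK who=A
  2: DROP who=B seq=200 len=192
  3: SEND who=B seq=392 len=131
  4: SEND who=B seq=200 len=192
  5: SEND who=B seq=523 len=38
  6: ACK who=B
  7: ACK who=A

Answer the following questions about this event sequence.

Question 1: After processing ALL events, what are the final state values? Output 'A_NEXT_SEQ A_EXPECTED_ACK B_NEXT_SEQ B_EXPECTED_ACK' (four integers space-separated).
Answer: 111 561 561 111

Derivation:
After event 0: A_seq=111 A_ack=200 B_seq=200 B_ack=111
After event 1: A_seq=111 A_ack=200 B_seq=200 B_ack=111
After event 2: A_seq=111 A_ack=200 B_seq=392 B_ack=111
After event 3: A_seq=111 A_ack=200 B_seq=523 B_ack=111
After event 4: A_seq=111 A_ack=523 B_seq=523 B_ack=111
After event 5: A_seq=111 A_ack=561 B_seq=561 B_ack=111
After event 6: A_seq=111 A_ack=561 B_seq=561 B_ack=111
After event 7: A_seq=111 A_ack=561 B_seq=561 B_ack=111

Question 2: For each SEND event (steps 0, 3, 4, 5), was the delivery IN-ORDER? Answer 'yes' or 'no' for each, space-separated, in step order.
Step 0: SEND seq=0 -> in-order
Step 3: SEND seq=392 -> out-of-order
Step 4: SEND seq=200 -> in-order
Step 5: SEND seq=523 -> in-order

Answer: yes no yes yes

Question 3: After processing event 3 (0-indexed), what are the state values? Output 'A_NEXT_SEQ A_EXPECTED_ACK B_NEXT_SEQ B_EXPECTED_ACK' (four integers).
After event 0: A_seq=111 A_ack=200 B_seq=200 B_ack=111
After event 1: A_seq=111 A_ack=200 B_seq=200 B_ack=111
After event 2: A_seq=111 A_ack=200 B_seq=392 B_ack=111
After event 3: A_seq=111 A_ack=200 B_seq=523 B_ack=111

111 200 523 111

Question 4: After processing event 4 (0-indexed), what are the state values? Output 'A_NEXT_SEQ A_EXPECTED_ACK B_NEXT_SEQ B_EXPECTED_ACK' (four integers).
After event 0: A_seq=111 A_ack=200 B_seq=200 B_ack=111
After event 1: A_seq=111 A_ack=200 B_seq=200 B_ack=111
After event 2: A_seq=111 A_ack=200 B_seq=392 B_ack=111
After event 3: A_seq=111 A_ack=200 B_seq=523 B_ack=111
After event 4: A_seq=111 A_ack=523 B_seq=523 B_ack=111

111 523 523 111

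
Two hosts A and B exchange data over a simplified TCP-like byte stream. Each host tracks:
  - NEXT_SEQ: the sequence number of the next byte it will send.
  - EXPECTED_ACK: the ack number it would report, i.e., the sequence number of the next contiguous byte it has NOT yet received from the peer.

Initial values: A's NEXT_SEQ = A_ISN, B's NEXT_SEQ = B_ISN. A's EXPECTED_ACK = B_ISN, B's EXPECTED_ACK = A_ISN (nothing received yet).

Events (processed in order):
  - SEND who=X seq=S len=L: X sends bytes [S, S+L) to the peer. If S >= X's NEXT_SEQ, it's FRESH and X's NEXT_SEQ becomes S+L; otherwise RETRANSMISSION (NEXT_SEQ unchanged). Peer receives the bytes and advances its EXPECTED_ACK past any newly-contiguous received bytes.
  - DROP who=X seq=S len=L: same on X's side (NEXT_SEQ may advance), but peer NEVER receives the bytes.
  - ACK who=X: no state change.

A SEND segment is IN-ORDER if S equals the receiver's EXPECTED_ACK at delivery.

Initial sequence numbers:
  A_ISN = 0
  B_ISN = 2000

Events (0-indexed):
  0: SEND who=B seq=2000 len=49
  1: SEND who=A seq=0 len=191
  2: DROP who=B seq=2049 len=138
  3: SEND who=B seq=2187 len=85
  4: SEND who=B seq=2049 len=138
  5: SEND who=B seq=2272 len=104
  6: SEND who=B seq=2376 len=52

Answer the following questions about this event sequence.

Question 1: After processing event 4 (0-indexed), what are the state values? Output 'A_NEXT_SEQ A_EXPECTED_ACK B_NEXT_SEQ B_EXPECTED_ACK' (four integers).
After event 0: A_seq=0 A_ack=2049 B_seq=2049 B_ack=0
After event 1: A_seq=191 A_ack=2049 B_seq=2049 B_ack=191
After event 2: A_seq=191 A_ack=2049 B_seq=2187 B_ack=191
After event 3: A_seq=191 A_ack=2049 B_seq=2272 B_ack=191
After event 4: A_seq=191 A_ack=2272 B_seq=2272 B_ack=191

191 2272 2272 191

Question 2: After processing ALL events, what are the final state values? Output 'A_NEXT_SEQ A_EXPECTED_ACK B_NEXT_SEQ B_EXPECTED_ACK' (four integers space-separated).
After event 0: A_seq=0 A_ack=2049 B_seq=2049 B_ack=0
After event 1: A_seq=191 A_ack=2049 B_seq=2049 B_ack=191
After event 2: A_seq=191 A_ack=2049 B_seq=2187 B_ack=191
After event 3: A_seq=191 A_ack=2049 B_seq=2272 B_ack=191
After event 4: A_seq=191 A_ack=2272 B_seq=2272 B_ack=191
After event 5: A_seq=191 A_ack=2376 B_seq=2376 B_ack=191
After event 6: A_seq=191 A_ack=2428 B_seq=2428 B_ack=191

Answer: 191 2428 2428 191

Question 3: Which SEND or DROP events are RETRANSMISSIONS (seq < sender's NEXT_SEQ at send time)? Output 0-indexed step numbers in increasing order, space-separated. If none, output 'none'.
Step 0: SEND seq=2000 -> fresh
Step 1: SEND seq=0 -> fresh
Step 2: DROP seq=2049 -> fresh
Step 3: SEND seq=2187 -> fresh
Step 4: SEND seq=2049 -> retransmit
Step 5: SEND seq=2272 -> fresh
Step 6: SEND seq=2376 -> fresh

Answer: 4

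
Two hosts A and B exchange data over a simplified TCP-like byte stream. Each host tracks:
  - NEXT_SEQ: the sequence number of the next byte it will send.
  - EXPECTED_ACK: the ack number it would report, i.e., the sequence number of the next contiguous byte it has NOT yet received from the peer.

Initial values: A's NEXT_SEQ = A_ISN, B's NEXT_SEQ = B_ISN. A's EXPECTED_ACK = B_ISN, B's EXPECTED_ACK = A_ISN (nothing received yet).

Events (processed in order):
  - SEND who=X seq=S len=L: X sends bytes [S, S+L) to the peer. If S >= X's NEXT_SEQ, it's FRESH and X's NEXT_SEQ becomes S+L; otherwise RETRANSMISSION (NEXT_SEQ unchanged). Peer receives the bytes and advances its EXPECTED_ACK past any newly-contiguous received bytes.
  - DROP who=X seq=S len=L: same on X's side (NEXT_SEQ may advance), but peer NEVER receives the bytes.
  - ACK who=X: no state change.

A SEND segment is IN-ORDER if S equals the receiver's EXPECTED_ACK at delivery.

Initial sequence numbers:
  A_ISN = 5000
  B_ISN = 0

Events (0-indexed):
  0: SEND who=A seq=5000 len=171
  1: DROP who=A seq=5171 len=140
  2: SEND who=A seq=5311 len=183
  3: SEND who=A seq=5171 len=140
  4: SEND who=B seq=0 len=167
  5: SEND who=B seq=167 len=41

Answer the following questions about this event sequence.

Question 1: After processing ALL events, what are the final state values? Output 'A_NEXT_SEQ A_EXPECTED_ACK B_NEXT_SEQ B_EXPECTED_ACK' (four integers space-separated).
After event 0: A_seq=5171 A_ack=0 B_seq=0 B_ack=5171
After event 1: A_seq=5311 A_ack=0 B_seq=0 B_ack=5171
After event 2: A_seq=5494 A_ack=0 B_seq=0 B_ack=5171
After event 3: A_seq=5494 A_ack=0 B_seq=0 B_ack=5494
After event 4: A_seq=5494 A_ack=167 B_seq=167 B_ack=5494
After event 5: A_seq=5494 A_ack=208 B_seq=208 B_ack=5494

Answer: 5494 208 208 5494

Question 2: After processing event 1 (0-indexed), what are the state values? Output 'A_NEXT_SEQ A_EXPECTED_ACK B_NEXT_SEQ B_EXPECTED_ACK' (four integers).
After event 0: A_seq=5171 A_ack=0 B_seq=0 B_ack=5171
After event 1: A_seq=5311 A_ack=0 B_seq=0 B_ack=5171

5311 0 0 5171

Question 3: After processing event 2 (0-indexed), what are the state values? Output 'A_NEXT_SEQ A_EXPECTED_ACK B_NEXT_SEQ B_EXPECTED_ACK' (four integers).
After event 0: A_seq=5171 A_ack=0 B_seq=0 B_ack=5171
After event 1: A_seq=5311 A_ack=0 B_seq=0 B_ack=5171
After event 2: A_seq=5494 A_ack=0 B_seq=0 B_ack=5171

5494 0 0 5171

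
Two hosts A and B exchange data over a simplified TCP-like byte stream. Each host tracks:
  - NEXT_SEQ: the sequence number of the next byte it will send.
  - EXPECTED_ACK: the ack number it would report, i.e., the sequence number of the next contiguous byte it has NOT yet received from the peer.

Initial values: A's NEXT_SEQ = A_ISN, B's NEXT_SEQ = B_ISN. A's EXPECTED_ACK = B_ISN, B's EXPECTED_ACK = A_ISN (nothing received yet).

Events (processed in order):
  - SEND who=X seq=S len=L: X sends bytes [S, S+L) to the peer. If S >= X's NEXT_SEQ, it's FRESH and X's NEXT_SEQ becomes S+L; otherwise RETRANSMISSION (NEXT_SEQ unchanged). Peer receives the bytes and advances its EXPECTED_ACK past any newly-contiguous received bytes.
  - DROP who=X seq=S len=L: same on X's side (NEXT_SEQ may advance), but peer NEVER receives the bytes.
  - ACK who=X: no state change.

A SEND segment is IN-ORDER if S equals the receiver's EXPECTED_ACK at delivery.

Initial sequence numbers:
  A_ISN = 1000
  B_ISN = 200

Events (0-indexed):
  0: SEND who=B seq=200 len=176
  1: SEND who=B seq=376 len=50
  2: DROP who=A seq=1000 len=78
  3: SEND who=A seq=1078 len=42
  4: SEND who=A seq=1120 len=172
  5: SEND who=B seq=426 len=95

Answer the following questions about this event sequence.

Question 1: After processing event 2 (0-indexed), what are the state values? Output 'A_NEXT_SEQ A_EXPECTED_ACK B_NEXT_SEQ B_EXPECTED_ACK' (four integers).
After event 0: A_seq=1000 A_ack=376 B_seq=376 B_ack=1000
After event 1: A_seq=1000 A_ack=426 B_seq=426 B_ack=1000
After event 2: A_seq=1078 A_ack=426 B_seq=426 B_ack=1000

1078 426 426 1000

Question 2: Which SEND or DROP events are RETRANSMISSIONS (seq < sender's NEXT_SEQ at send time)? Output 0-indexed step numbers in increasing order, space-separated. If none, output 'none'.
Step 0: SEND seq=200 -> fresh
Step 1: SEND seq=376 -> fresh
Step 2: DROP seq=1000 -> fresh
Step 3: SEND seq=1078 -> fresh
Step 4: SEND seq=1120 -> fresh
Step 5: SEND seq=426 -> fresh

Answer: none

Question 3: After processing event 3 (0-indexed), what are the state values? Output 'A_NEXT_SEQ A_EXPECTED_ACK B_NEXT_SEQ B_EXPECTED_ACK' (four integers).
After event 0: A_seq=1000 A_ack=376 B_seq=376 B_ack=1000
After event 1: A_seq=1000 A_ack=426 B_seq=426 B_ack=1000
After event 2: A_seq=1078 A_ack=426 B_seq=426 B_ack=1000
After event 3: A_seq=1120 A_ack=426 B_seq=426 B_ack=1000

1120 426 426 1000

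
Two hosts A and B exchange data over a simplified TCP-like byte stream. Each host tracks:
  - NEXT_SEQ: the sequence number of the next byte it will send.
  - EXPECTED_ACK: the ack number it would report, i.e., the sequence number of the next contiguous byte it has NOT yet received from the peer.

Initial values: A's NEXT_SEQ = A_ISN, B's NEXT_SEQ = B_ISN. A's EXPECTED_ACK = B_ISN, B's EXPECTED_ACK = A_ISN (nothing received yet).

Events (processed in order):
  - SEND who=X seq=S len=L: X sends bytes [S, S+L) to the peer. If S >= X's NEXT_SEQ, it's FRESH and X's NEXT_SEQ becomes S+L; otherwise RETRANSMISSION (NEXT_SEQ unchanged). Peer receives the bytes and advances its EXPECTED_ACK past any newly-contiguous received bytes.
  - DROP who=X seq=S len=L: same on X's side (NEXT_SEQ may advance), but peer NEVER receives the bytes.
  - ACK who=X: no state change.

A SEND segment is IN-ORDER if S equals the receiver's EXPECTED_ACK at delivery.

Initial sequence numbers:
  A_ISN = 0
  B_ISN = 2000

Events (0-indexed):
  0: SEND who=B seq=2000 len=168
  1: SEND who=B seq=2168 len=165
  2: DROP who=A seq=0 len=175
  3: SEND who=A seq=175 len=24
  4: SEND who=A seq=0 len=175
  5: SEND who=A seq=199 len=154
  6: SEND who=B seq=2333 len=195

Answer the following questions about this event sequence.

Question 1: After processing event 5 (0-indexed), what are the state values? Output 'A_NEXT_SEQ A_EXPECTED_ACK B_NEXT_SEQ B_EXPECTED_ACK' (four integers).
After event 0: A_seq=0 A_ack=2168 B_seq=2168 B_ack=0
After event 1: A_seq=0 A_ack=2333 B_seq=2333 B_ack=0
After event 2: A_seq=175 A_ack=2333 B_seq=2333 B_ack=0
After event 3: A_seq=199 A_ack=2333 B_seq=2333 B_ack=0
After event 4: A_seq=199 A_ack=2333 B_seq=2333 B_ack=199
After event 5: A_seq=353 A_ack=2333 B_seq=2333 B_ack=353

353 2333 2333 353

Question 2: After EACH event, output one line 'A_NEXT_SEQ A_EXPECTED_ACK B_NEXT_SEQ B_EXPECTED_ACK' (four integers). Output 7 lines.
0 2168 2168 0
0 2333 2333 0
175 2333 2333 0
199 2333 2333 0
199 2333 2333 199
353 2333 2333 353
353 2528 2528 353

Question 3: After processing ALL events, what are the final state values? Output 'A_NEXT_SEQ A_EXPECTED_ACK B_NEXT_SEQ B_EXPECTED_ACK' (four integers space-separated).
Answer: 353 2528 2528 353

Derivation:
After event 0: A_seq=0 A_ack=2168 B_seq=2168 B_ack=0
After event 1: A_seq=0 A_ack=2333 B_seq=2333 B_ack=0
After event 2: A_seq=175 A_ack=2333 B_seq=2333 B_ack=0
After event 3: A_seq=199 A_ack=2333 B_seq=2333 B_ack=0
After event 4: A_seq=199 A_ack=2333 B_seq=2333 B_ack=199
After event 5: A_seq=353 A_ack=2333 B_seq=2333 B_ack=353
After event 6: A_seq=353 A_ack=2528 B_seq=2528 B_ack=353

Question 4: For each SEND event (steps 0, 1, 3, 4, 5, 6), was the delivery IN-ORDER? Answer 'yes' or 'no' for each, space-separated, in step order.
Answer: yes yes no yes yes yes

Derivation:
Step 0: SEND seq=2000 -> in-order
Step 1: SEND seq=2168 -> in-order
Step 3: SEND seq=175 -> out-of-order
Step 4: SEND seq=0 -> in-order
Step 5: SEND seq=199 -> in-order
Step 6: SEND seq=2333 -> in-order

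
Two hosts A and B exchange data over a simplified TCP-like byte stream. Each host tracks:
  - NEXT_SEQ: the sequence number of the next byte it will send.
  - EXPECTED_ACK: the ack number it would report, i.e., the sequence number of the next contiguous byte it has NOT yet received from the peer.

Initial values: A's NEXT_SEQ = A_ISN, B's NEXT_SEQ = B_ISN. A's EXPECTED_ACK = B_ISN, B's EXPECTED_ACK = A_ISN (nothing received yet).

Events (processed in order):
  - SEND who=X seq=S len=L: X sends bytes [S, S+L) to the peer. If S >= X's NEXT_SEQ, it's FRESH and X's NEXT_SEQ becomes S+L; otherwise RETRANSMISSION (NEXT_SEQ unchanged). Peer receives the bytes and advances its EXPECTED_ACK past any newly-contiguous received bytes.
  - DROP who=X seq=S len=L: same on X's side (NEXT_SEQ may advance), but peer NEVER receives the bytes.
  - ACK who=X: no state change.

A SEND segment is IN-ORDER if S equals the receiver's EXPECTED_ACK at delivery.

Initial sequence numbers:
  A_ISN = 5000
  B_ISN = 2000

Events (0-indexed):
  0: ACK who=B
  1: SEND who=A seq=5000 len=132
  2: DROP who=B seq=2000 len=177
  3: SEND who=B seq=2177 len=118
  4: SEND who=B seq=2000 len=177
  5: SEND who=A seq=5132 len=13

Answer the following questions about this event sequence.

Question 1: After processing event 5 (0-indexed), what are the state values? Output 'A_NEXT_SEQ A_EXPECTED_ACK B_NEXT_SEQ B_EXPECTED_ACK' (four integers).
After event 0: A_seq=5000 A_ack=2000 B_seq=2000 B_ack=5000
After event 1: A_seq=5132 A_ack=2000 B_seq=2000 B_ack=5132
After event 2: A_seq=5132 A_ack=2000 B_seq=2177 B_ack=5132
After event 3: A_seq=5132 A_ack=2000 B_seq=2295 B_ack=5132
After event 4: A_seq=5132 A_ack=2295 B_seq=2295 B_ack=5132
After event 5: A_seq=5145 A_ack=2295 B_seq=2295 B_ack=5145

5145 2295 2295 5145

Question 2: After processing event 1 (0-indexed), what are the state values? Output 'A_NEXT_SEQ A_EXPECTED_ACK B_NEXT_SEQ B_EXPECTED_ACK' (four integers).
After event 0: A_seq=5000 A_ack=2000 B_seq=2000 B_ack=5000
After event 1: A_seq=5132 A_ack=2000 B_seq=2000 B_ack=5132

5132 2000 2000 5132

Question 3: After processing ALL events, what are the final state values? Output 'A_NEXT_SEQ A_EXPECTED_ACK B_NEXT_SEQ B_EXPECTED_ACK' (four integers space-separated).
Answer: 5145 2295 2295 5145

Derivation:
After event 0: A_seq=5000 A_ack=2000 B_seq=2000 B_ack=5000
After event 1: A_seq=5132 A_ack=2000 B_seq=2000 B_ack=5132
After event 2: A_seq=5132 A_ack=2000 B_seq=2177 B_ack=5132
After event 3: A_seq=5132 A_ack=2000 B_seq=2295 B_ack=5132
After event 4: A_seq=5132 A_ack=2295 B_seq=2295 B_ack=5132
After event 5: A_seq=5145 A_ack=2295 B_seq=2295 B_ack=5145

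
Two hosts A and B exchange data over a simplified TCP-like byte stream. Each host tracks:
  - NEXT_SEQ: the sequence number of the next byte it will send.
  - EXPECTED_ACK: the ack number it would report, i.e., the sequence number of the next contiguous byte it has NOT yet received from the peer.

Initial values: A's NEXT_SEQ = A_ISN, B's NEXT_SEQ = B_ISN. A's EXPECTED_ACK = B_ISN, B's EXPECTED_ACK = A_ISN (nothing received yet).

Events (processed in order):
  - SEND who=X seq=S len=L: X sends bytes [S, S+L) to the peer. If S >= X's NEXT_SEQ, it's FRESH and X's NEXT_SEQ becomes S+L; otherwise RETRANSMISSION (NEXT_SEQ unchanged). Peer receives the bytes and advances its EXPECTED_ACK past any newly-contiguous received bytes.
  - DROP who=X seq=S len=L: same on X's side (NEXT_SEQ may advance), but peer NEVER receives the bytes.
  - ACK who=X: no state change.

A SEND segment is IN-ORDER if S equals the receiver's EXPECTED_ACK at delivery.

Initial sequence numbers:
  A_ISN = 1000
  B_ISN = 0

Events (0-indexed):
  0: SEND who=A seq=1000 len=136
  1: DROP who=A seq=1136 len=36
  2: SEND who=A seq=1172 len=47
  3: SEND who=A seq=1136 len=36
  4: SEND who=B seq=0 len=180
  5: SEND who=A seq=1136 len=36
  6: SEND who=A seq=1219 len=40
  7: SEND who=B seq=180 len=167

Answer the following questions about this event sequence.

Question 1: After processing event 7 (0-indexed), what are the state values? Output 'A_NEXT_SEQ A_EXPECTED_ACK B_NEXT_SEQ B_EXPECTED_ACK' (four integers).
After event 0: A_seq=1136 A_ack=0 B_seq=0 B_ack=1136
After event 1: A_seq=1172 A_ack=0 B_seq=0 B_ack=1136
After event 2: A_seq=1219 A_ack=0 B_seq=0 B_ack=1136
After event 3: A_seq=1219 A_ack=0 B_seq=0 B_ack=1219
After event 4: A_seq=1219 A_ack=180 B_seq=180 B_ack=1219
After event 5: A_seq=1219 A_ack=180 B_seq=180 B_ack=1219
After event 6: A_seq=1259 A_ack=180 B_seq=180 B_ack=1259
After event 7: A_seq=1259 A_ack=347 B_seq=347 B_ack=1259

1259 347 347 1259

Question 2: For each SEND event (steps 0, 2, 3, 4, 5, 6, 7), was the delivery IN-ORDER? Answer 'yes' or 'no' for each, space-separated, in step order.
Step 0: SEND seq=1000 -> in-order
Step 2: SEND seq=1172 -> out-of-order
Step 3: SEND seq=1136 -> in-order
Step 4: SEND seq=0 -> in-order
Step 5: SEND seq=1136 -> out-of-order
Step 6: SEND seq=1219 -> in-order
Step 7: SEND seq=180 -> in-order

Answer: yes no yes yes no yes yes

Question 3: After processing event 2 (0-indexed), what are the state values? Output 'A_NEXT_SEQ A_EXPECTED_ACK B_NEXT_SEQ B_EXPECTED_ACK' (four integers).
After event 0: A_seq=1136 A_ack=0 B_seq=0 B_ack=1136
After event 1: A_seq=1172 A_ack=0 B_seq=0 B_ack=1136
After event 2: A_seq=1219 A_ack=0 B_seq=0 B_ack=1136

1219 0 0 1136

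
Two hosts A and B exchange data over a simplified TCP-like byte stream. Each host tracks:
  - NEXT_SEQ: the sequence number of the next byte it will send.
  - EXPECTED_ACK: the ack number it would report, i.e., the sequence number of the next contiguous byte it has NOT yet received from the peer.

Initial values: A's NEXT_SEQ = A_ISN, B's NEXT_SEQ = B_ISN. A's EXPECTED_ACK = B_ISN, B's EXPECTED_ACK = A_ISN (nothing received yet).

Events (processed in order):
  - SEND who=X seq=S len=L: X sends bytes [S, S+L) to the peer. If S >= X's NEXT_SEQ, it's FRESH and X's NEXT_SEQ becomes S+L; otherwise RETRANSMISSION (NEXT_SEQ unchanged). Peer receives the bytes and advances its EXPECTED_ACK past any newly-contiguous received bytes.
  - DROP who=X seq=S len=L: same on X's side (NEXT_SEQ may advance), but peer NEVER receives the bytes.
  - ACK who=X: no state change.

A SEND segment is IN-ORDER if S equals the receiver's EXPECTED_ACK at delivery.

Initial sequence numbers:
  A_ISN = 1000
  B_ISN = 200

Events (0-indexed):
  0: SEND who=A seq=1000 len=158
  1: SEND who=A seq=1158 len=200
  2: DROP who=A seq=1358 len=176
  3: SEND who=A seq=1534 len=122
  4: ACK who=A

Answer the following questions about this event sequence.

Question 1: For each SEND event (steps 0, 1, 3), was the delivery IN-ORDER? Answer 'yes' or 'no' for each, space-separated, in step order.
Step 0: SEND seq=1000 -> in-order
Step 1: SEND seq=1158 -> in-order
Step 3: SEND seq=1534 -> out-of-order

Answer: yes yes no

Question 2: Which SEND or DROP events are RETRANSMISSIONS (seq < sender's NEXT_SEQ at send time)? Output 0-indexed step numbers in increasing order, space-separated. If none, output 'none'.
Answer: none

Derivation:
Step 0: SEND seq=1000 -> fresh
Step 1: SEND seq=1158 -> fresh
Step 2: DROP seq=1358 -> fresh
Step 3: SEND seq=1534 -> fresh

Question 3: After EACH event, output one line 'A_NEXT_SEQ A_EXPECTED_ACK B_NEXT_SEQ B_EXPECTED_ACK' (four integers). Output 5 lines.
1158 200 200 1158
1358 200 200 1358
1534 200 200 1358
1656 200 200 1358
1656 200 200 1358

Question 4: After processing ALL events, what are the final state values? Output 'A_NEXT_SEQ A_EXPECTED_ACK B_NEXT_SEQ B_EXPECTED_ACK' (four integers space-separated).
Answer: 1656 200 200 1358

Derivation:
After event 0: A_seq=1158 A_ack=200 B_seq=200 B_ack=1158
After event 1: A_seq=1358 A_ack=200 B_seq=200 B_ack=1358
After event 2: A_seq=1534 A_ack=200 B_seq=200 B_ack=1358
After event 3: A_seq=1656 A_ack=200 B_seq=200 B_ack=1358
After event 4: A_seq=1656 A_ack=200 B_seq=200 B_ack=1358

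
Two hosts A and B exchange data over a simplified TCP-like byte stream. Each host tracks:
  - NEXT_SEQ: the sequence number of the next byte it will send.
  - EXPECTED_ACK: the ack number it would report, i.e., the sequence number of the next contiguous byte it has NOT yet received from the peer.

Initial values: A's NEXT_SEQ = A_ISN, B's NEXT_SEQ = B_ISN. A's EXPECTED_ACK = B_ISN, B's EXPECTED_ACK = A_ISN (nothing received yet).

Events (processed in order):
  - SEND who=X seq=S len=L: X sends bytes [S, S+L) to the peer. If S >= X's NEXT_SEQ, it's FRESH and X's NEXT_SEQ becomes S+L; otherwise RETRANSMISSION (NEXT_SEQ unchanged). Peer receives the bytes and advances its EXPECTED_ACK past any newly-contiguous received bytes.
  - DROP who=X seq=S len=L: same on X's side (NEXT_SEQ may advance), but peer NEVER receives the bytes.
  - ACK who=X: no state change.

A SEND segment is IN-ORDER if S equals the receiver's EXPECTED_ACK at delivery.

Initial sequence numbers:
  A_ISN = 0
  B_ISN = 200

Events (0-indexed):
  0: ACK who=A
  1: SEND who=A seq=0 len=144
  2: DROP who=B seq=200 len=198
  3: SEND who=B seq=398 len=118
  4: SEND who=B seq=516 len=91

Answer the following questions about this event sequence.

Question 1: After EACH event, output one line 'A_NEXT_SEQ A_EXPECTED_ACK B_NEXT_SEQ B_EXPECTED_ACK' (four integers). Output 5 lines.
0 200 200 0
144 200 200 144
144 200 398 144
144 200 516 144
144 200 607 144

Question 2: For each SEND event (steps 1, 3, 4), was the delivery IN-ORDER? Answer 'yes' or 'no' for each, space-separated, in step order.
Step 1: SEND seq=0 -> in-order
Step 3: SEND seq=398 -> out-of-order
Step 4: SEND seq=516 -> out-of-order

Answer: yes no no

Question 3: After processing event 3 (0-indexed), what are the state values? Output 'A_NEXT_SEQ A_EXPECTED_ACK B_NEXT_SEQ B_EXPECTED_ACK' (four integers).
After event 0: A_seq=0 A_ack=200 B_seq=200 B_ack=0
After event 1: A_seq=144 A_ack=200 B_seq=200 B_ack=144
After event 2: A_seq=144 A_ack=200 B_seq=398 B_ack=144
After event 3: A_seq=144 A_ack=200 B_seq=516 B_ack=144

144 200 516 144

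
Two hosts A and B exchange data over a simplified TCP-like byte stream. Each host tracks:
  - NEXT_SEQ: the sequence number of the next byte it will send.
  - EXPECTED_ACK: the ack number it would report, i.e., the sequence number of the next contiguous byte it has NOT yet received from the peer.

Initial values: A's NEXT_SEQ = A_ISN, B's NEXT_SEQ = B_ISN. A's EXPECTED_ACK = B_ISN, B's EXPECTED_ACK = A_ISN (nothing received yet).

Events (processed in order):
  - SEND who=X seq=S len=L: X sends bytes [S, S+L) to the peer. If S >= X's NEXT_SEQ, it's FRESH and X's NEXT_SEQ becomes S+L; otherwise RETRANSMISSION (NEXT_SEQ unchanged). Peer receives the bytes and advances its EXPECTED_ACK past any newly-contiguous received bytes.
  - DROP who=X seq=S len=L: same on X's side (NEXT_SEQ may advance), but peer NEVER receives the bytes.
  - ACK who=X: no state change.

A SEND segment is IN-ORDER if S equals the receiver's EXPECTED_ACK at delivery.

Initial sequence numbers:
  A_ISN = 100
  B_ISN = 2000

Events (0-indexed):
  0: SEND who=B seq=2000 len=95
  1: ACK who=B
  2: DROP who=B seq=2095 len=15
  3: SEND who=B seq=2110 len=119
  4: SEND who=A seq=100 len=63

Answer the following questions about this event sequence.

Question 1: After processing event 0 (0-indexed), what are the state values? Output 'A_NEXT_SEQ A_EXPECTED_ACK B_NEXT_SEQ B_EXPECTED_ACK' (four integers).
After event 0: A_seq=100 A_ack=2095 B_seq=2095 B_ack=100

100 2095 2095 100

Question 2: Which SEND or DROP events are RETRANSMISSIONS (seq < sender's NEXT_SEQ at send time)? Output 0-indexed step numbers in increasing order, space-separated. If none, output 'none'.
Step 0: SEND seq=2000 -> fresh
Step 2: DROP seq=2095 -> fresh
Step 3: SEND seq=2110 -> fresh
Step 4: SEND seq=100 -> fresh

Answer: none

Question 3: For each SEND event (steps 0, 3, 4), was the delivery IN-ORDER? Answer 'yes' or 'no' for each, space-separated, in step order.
Step 0: SEND seq=2000 -> in-order
Step 3: SEND seq=2110 -> out-of-order
Step 4: SEND seq=100 -> in-order

Answer: yes no yes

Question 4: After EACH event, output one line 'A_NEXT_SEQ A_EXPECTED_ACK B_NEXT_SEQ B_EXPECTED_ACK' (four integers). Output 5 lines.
100 2095 2095 100
100 2095 2095 100
100 2095 2110 100
100 2095 2229 100
163 2095 2229 163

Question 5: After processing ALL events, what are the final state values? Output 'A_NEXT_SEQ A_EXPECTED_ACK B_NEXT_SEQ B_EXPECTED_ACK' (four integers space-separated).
Answer: 163 2095 2229 163

Derivation:
After event 0: A_seq=100 A_ack=2095 B_seq=2095 B_ack=100
After event 1: A_seq=100 A_ack=2095 B_seq=2095 B_ack=100
After event 2: A_seq=100 A_ack=2095 B_seq=2110 B_ack=100
After event 3: A_seq=100 A_ack=2095 B_seq=2229 B_ack=100
After event 4: A_seq=163 A_ack=2095 B_seq=2229 B_ack=163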